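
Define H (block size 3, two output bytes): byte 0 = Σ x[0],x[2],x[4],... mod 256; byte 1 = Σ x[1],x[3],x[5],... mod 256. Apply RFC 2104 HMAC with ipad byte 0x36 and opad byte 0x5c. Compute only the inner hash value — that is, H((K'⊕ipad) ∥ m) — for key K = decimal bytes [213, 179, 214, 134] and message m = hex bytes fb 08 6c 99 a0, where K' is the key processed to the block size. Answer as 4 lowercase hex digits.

Key decimal bytes [213, 179, 214, 134] = d5 b3 d6 86 is 4 bytes > B = 3, so hash it first: H(key) = ab 39, then zero-pad to 3 bytes: K' = ab 39 00.
K' ⊕ ipad = 9d 0f 36.
Inner input = 9d 0f 36 ∥ fb 08 6c 99 a0.
Inner hash: even-index sum = 372 mod 256 = 116; odd-index sum = 534 mod 256 = 22 → 74 16.

7416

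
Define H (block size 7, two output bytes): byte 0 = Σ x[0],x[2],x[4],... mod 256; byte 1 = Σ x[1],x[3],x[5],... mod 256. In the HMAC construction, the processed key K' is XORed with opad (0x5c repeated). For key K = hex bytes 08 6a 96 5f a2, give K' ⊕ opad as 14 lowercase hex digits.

Key hex bytes 08 6a 96 5f a2 is 5 bytes ≤ B = 7; zero-pad to 7 bytes: K' = 08 6a 96 5f a2 00 00.
XOR each byte with 0x5c: 08⊕5c=54, 6a⊕5c=36, 96⊕5c=ca, 5f⊕5c=03, a2⊕5c=fe, 00⊕5c=5c, 00⊕5c=5c.

5436ca03fe5c5c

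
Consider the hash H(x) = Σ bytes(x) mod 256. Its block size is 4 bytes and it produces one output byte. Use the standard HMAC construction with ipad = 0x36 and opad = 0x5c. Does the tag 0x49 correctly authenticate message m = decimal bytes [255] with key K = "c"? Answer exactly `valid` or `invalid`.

valid

Key "c" = 63 is 1 byte ≤ B = 4; zero-pad to 4 bytes: K' = 63 00 00 00.
K' ⊕ ipad = 55 36 36 36; K' ⊕ opad = 3f 5c 5c 5c.
Inner hash: sum = 85+54+54+54+255 = 502; mod 256 = 246 → f6.
Outer hash (recomputed tag): sum = 63+92+92+92+246 = 585; mod 256 = 73 → 49.
Recomputed tag = 49; claimed = 49 → match.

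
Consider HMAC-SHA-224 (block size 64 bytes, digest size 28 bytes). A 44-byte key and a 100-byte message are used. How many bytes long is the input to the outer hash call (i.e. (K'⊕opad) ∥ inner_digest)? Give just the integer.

92

Key is 44 ≤ 64 bytes, zero-padded: |K'| = 64.
Outer input = (K'⊕opad) ∥ H(inner) → 64 + 28 = 92 bytes.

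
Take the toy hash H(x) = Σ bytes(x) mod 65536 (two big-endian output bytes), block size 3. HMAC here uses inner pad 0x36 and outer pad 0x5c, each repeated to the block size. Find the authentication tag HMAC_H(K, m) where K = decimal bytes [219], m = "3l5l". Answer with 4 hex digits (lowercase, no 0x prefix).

01da

Key decimal bytes [219] = db is 1 byte ≤ B = 3; zero-pad to 3 bytes: K' = db 00 00.
K' ⊕ ipad = ed 36 36.  K' ⊕ opad = 87 5c 5c.
Inner input = (K'⊕ipad) ∥ m = ed 36 36 ∥ 33 6c 35 6c.
Inner hash: sum = 237+54+54+51+108+53+108 = 665 → 02 99.
Outer input = (K'⊕opad) ∥ inner = 87 5c 5c ∥ 02 99.
Outer hash (tag): sum = 135+92+92+2+153 = 474 → 01 da.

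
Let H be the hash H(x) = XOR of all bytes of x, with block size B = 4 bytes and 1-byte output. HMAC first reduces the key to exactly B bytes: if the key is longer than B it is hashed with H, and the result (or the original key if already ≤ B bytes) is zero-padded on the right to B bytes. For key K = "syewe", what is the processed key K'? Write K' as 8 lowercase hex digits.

7d000000

|K| = 5 > B = 4, so first hash the key.
H(K): XOR 73⊕79⊕65⊕77⊕65 = 7d.
Zero-pad H(K) = 7d to 4 bytes: K' = 7d 00 00 00.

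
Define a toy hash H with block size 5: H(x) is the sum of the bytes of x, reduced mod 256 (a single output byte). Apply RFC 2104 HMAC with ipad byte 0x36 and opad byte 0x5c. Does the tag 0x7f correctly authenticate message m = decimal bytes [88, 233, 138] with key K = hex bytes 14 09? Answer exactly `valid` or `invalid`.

valid

Key hex bytes 14 09 is 2 bytes ≤ B = 5; zero-pad to 5 bytes: K' = 14 09 00 00 00.
K' ⊕ ipad = 22 3f 36 36 36; K' ⊕ opad = 48 55 5c 5c 5c.
Inner hash: sum = 34+63+54+54+54+88+233+138 = 718; mod 256 = 206 → ce.
Outer hash (recomputed tag): sum = 72+85+92+92+92+206 = 639; mod 256 = 127 → 7f.
Recomputed tag = 7f; claimed = 7f → match.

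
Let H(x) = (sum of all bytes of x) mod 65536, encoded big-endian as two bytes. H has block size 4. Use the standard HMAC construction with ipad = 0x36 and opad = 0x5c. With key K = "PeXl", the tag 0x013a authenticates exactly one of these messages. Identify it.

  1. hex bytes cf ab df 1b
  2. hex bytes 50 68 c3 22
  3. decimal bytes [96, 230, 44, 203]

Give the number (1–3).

Key "PeXl" = 50 65 58 6c is exactly B = 4 bytes: K' = 50 65 58 6c.
K' ⊕ ipad = 66 53 6e 5a; K' ⊕ opad = 0c 39 04 30.
m1: inner = H(66 53 6e 5a cf ab df 1b) = 03 f5; tag = H(0c 39 04 30 03 f5) = 0171
m2: inner = H(66 53 6e 5a 50 68 c3 22) = 03 1e; tag = H(0c 39 04 30 03 1e) = 009a
m3: inner = H(66 53 6e 5a 60 e6 2c cb) = 03 be; tag = H(0c 39 04 30 03 be) = 013a ← matches

3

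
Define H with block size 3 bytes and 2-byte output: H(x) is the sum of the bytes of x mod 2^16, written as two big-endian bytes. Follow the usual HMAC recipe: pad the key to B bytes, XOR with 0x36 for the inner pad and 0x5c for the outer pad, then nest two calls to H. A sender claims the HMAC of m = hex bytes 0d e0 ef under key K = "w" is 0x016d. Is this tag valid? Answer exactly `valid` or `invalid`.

Key "w" = 77 is 1 byte ≤ B = 3; zero-pad to 3 bytes: K' = 77 00 00.
K' ⊕ ipad = 41 36 36; K' ⊕ opad = 2b 5c 5c.
Inner hash: sum = 65+54+54+13+224+239 = 649 → 02 89.
Outer hash (recomputed tag): sum = 43+92+92+2+137 = 366 → 01 6e.
Recomputed tag = 016e; claimed = 016d → mismatch.

invalid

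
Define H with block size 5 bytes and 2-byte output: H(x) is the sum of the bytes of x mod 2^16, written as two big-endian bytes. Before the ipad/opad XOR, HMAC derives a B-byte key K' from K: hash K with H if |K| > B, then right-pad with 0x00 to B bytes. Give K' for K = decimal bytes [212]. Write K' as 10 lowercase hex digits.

Key decimal bytes [212] = d4 is 1 byte ≤ B = 5; zero-pad to 5 bytes: K' = d4 00 00 00 00.

d400000000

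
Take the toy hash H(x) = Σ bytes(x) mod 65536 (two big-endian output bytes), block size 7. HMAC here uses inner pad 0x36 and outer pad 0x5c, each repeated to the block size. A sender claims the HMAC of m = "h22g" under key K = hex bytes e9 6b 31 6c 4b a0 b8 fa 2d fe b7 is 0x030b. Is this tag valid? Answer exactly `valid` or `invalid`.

valid

Key hex bytes e9 6b 31 6c 4b a0 b8 fa 2d fe b7 is 11 bytes > B = 7, so hash it first: H(key) = 06 70, then zero-pad to 7 bytes: K' = 06 70 00 00 00 00 00.
K' ⊕ ipad = 30 46 36 36 36 36 36; K' ⊕ opad = 5a 2c 5c 5c 5c 5c 5c.
Inner hash: sum = 48+70+54+54+54+54+54+104+50+50+103 = 695 → 02 b7.
Outer hash (recomputed tag): sum = 90+44+92+92+92+92+92+2+183 = 779 → 03 0b.
Recomputed tag = 030b; claimed = 030b → match.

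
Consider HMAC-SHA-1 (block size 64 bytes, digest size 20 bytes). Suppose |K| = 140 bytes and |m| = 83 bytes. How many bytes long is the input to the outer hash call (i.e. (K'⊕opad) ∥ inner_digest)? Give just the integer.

84

Key is 140 > 64 bytes, so it is hashed to 20 bytes then zero-padded to 64: |K'| = 64.
Outer input = (K'⊕opad) ∥ H(inner) → 64 + 20 = 84 bytes.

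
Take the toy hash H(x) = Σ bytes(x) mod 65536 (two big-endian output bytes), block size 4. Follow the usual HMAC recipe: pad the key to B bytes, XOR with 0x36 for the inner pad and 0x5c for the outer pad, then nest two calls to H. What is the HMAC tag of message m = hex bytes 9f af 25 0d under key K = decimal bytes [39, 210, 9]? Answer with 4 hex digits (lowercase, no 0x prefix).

02a6

Key decimal bytes [39, 210, 9] = 27 d2 09 is 3 bytes ≤ B = 4; zero-pad to 4 bytes: K' = 27 d2 09 00.
K' ⊕ ipad = 11 e4 3f 36.  K' ⊕ opad = 7b 8e 55 5c.
Inner input = (K'⊕ipad) ∥ m = 11 e4 3f 36 ∥ 9f af 25 0d.
Inner hash: sum = 17+228+63+54+159+175+37+13 = 746 → 02 ea.
Outer input = (K'⊕opad) ∥ inner = 7b 8e 55 5c ∥ 02 ea.
Outer hash (tag): sum = 123+142+85+92+2+234 = 678 → 02 a6.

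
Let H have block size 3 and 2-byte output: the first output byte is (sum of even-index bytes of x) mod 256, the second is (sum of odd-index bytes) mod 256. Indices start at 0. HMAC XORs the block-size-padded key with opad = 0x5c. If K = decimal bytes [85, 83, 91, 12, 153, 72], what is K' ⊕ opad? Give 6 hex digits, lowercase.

Key decimal bytes [85, 83, 91, 12, 153, 72] = 55 53 5b 0c 99 48 is 6 bytes > B = 3, so hash it first: H(key) = 49 a7, then zero-pad to 3 bytes: K' = 49 a7 00.
XOR each byte with 0x5c: 49⊕5c=15, a7⊕5c=fb, 00⊕5c=5c.

15fb5c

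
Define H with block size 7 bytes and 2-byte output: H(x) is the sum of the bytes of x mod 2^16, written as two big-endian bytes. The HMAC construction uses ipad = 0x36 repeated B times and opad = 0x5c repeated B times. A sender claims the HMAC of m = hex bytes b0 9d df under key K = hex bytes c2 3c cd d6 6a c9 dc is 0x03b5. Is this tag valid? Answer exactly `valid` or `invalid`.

valid

Key hex bytes c2 3c cd d6 6a c9 dc is exactly B = 7 bytes: K' = c2 3c cd d6 6a c9 dc.
K' ⊕ ipad = f4 0a fb e0 5c ff ea; K' ⊕ opad = 9e 60 91 8a 36 95 80.
Inner hash: sum = 244+10+251+224+92+255+234+176+157+223 = 1866 → 07 4a.
Outer hash (recomputed tag): sum = 158+96+145+138+54+149+128+7+74 = 949 → 03 b5.
Recomputed tag = 03b5; claimed = 03b5 → match.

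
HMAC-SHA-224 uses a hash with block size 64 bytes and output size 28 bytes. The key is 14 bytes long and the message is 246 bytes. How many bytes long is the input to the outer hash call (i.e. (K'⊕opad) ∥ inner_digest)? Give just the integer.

Key is 14 ≤ 64 bytes, zero-padded: |K'| = 64.
Outer input = (K'⊕opad) ∥ H(inner) → 64 + 28 = 92 bytes.

92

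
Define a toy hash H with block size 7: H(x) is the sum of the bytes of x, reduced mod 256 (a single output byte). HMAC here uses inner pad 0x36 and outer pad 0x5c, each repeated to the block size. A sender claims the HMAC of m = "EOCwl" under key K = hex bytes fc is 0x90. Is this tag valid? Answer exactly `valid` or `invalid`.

Key hex bytes fc is 1 byte ≤ B = 7; zero-pad to 7 bytes: K' = fc 00 00 00 00 00 00.
K' ⊕ ipad = ca 36 36 36 36 36 36; K' ⊕ opad = a0 5c 5c 5c 5c 5c 5c.
Inner hash: sum = 202+54+54+54+54+54+54+69+79+67+119+108 = 968; mod 256 = 200 → c8.
Outer hash (recomputed tag): sum = 160+92+92+92+92+92+92+200 = 912; mod 256 = 144 → 90.
Recomputed tag = 90; claimed = 90 → match.

valid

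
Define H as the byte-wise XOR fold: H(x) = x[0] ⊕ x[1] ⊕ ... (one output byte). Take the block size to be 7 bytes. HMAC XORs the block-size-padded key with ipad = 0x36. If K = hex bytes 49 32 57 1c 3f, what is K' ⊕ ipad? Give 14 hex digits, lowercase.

Key hex bytes 49 32 57 1c 3f is 5 bytes ≤ B = 7; zero-pad to 7 bytes: K' = 49 32 57 1c 3f 00 00.
XOR each byte with 0x36: 49⊕36=7f, 32⊕36=04, 57⊕36=61, 1c⊕36=2a, 3f⊕36=09, 00⊕36=36, 00⊕36=36.

7f04612a093636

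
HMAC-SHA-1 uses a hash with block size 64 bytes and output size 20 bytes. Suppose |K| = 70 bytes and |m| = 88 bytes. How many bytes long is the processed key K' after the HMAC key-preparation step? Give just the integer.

64

Key is 70 > 64 bytes, so it is hashed to 20 bytes then zero-padded to 64: |K'| = 64.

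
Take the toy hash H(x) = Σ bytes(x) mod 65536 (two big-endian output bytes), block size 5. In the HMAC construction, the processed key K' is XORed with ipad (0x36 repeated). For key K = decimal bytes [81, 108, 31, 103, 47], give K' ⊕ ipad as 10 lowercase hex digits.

Key decimal bytes [81, 108, 31, 103, 47] = 51 6c 1f 67 2f is exactly B = 5 bytes: K' = 51 6c 1f 67 2f.
XOR each byte with 0x36: 51⊕36=67, 6c⊕36=5a, 1f⊕36=29, 67⊕36=51, 2f⊕36=19.

675a295119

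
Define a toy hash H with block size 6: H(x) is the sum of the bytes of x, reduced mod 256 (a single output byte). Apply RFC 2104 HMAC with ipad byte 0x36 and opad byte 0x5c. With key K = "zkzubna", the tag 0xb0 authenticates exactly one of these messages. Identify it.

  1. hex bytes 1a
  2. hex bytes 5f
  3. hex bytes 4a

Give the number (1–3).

Key "zkzubna" = 7a 6b 7a 75 62 6e 61 is 7 bytes > B = 6, so hash it first: H(key) = 05, then zero-pad to 6 bytes: K' = 05 00 00 00 00 00.
K' ⊕ ipad = 33 36 36 36 36 36; K' ⊕ opad = 59 5c 5c 5c 5c 5c.
m1: inner = H(33 36 36 36 36 36 1a) = 5b; tag = H(59 5c 5c 5c 5c 5c 5b) = 80
m2: inner = H(33 36 36 36 36 36 5f) = a0; tag = H(59 5c 5c 5c 5c 5c a0) = c5
m3: inner = H(33 36 36 36 36 36 4a) = 8b; tag = H(59 5c 5c 5c 5c 5c 8b) = b0 ← matches

3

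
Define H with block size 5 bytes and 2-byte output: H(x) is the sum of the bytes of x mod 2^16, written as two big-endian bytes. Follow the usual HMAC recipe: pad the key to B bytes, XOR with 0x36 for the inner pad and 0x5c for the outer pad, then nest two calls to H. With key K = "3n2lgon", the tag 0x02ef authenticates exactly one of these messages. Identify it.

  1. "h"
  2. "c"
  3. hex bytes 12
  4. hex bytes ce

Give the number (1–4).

Key "3n2lgon" = 33 6e 32 6c 67 6f 6e is 7 bytes > B = 5, so hash it first: H(key) = 02 83, then zero-pad to 5 bytes: K' = 02 83 00 00 00.
K' ⊕ ipad = 34 b5 36 36 36; K' ⊕ opad = 5e df 5c 5c 5c.
m1: inner = H(34 b5 36 36 36 68) = 01 f3; tag = H(5e df 5c 5c 5c 01 f3) = 0345
m2: inner = H(34 b5 36 36 36 63) = 01 ee; tag = H(5e df 5c 5c 5c 01 ee) = 0340
m3: inner = H(34 b5 36 36 36 12) = 01 9d; tag = H(5e df 5c 5c 5c 01 9d) = 02ef ← matches
m4: inner = H(34 b5 36 36 36 ce) = 02 59; tag = H(5e df 5c 5c 5c 02 59) = 02ac

3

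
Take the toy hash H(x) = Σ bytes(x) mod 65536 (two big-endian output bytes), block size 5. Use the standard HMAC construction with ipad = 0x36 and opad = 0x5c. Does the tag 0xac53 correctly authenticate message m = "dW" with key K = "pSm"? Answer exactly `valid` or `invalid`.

Key "pSm" = 70 53 6d is 3 bytes ≤ B = 5; zero-pad to 5 bytes: K' = 70 53 6d 00 00.
K' ⊕ ipad = 46 65 5b 36 36; K' ⊕ opad = 2c 0f 31 5c 5c.
Inner hash: sum = 70+101+91+54+54+100+87 = 557 → 02 2d.
Outer hash (recomputed tag): sum = 44+15+49+92+92+2+45 = 339 → 01 53.
Recomputed tag = 0153; claimed = ac53 → mismatch.

invalid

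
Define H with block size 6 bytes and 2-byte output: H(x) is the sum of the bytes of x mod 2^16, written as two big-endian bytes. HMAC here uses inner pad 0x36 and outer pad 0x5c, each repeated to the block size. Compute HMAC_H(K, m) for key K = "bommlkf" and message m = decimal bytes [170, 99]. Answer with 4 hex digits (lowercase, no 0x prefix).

Key "bommlkf" = 62 6f 6d 6d 6c 6b 66 is 7 bytes > B = 6, so hash it first: H(key) = 02 e8, then zero-pad to 6 bytes: K' = 02 e8 00 00 00 00.
K' ⊕ ipad = 34 de 36 36 36 36.  K' ⊕ opad = 5e b4 5c 5c 5c 5c.
Inner input = (K'⊕ipad) ∥ m = 34 de 36 36 36 36 ∥ aa 63.
Inner hash: sum = 52+222+54+54+54+54+170+99 = 759 → 02 f7.
Outer input = (K'⊕opad) ∥ inner = 5e b4 5c 5c 5c 5c ∥ 02 f7.
Outer hash (tag): sum = 94+180+92+92+92+92+2+247 = 891 → 03 7b.

037b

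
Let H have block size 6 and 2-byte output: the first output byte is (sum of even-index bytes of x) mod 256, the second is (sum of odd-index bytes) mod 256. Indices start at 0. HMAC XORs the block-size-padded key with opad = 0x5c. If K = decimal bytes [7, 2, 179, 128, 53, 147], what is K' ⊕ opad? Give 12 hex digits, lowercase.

Key decimal bytes [7, 2, 179, 128, 53, 147] = 07 02 b3 80 35 93 is exactly B = 6 bytes: K' = 07 02 b3 80 35 93.
XOR each byte with 0x5c: 07⊕5c=5b, 02⊕5c=5e, b3⊕5c=ef, 80⊕5c=dc, 35⊕5c=69, 93⊕5c=cf.

5b5eefdc69cf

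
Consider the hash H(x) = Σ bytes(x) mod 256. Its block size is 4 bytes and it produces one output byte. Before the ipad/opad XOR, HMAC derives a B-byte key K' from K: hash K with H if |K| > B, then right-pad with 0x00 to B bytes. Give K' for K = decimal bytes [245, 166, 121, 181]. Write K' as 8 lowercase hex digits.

f5a679b5

Key decimal bytes [245, 166, 121, 181] = f5 a6 79 b5 is exactly B = 4 bytes: K' = f5 a6 79 b5.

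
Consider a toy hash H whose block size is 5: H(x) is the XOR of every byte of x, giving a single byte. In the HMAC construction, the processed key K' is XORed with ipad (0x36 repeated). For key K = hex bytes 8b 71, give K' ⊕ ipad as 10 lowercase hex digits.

bd47363636

Key hex bytes 8b 71 is 2 bytes ≤ B = 5; zero-pad to 5 bytes: K' = 8b 71 00 00 00.
XOR each byte with 0x36: 8b⊕36=bd, 71⊕36=47, 00⊕36=36, 00⊕36=36, 00⊕36=36.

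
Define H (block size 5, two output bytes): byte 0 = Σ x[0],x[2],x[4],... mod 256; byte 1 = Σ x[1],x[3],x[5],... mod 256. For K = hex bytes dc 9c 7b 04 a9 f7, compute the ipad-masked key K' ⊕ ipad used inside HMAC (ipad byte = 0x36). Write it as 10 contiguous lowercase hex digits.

Key hex bytes dc 9c 7b 04 a9 f7 is 6 bytes > B = 5, so hash it first: H(key) = 00 97, then zero-pad to 5 bytes: K' = 00 97 00 00 00.
XOR each byte with 0x36: 00⊕36=36, 97⊕36=a1, 00⊕36=36, 00⊕36=36, 00⊕36=36.

36a1363636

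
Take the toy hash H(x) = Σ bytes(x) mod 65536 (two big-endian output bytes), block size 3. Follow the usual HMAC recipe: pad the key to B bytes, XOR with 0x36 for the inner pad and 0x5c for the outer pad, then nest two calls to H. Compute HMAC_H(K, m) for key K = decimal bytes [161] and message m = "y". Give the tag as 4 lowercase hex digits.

0232

Key decimal bytes [161] = a1 is 1 byte ≤ B = 3; zero-pad to 3 bytes: K' = a1 00 00.
K' ⊕ ipad = 97 36 36.  K' ⊕ opad = fd 5c 5c.
Inner input = (K'⊕ipad) ∥ m = 97 36 36 ∥ 79.
Inner hash: sum = 151+54+54+121 = 380 → 01 7c.
Outer input = (K'⊕opad) ∥ inner = fd 5c 5c ∥ 01 7c.
Outer hash (tag): sum = 253+92+92+1+124 = 562 → 02 32.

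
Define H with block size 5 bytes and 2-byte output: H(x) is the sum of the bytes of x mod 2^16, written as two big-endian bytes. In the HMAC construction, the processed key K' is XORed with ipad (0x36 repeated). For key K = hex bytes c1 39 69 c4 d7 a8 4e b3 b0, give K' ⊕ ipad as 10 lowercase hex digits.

3361363636

Key hex bytes c1 39 69 c4 d7 a8 4e b3 b0 is 9 bytes > B = 5, so hash it first: H(key) = 05 57, then zero-pad to 5 bytes: K' = 05 57 00 00 00.
XOR each byte with 0x36: 05⊕36=33, 57⊕36=61, 00⊕36=36, 00⊕36=36, 00⊕36=36.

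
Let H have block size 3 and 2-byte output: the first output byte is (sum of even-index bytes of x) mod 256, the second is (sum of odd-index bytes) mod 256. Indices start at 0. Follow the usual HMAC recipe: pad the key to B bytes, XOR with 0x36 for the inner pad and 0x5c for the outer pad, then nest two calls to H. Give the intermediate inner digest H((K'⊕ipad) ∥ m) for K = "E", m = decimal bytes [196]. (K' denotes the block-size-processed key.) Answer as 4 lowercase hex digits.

Key "E" = 45 is 1 byte ≤ B = 3; zero-pad to 3 bytes: K' = 45 00 00.
K' ⊕ ipad = 73 36 36.
Inner input = 73 36 36 ∥ c4.
Inner hash: even-index sum = 169 mod 256 = 169; odd-index sum = 250 mod 256 = 250 → a9 fa.

a9fa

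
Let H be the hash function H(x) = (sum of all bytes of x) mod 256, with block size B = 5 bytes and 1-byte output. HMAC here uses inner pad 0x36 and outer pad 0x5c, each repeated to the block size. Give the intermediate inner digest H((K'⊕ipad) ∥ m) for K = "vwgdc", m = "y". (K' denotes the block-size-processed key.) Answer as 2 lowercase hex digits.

f2

Key "vwgdc" = 76 77 67 64 63 is exactly B = 5 bytes: K' = 76 77 67 64 63.
K' ⊕ ipad = 40 41 51 52 55.
Inner input = 40 41 51 52 55 ∥ 79.
Inner hash: sum = 64+65+81+82+85+121 = 498; mod 256 = 242 → f2.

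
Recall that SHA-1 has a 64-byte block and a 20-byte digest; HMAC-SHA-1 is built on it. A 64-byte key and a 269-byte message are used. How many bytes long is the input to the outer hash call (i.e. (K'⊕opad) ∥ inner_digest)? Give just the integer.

Key is 64 ≤ 64 bytes, zero-padded: |K'| = 64.
Outer input = (K'⊕opad) ∥ H(inner) → 64 + 20 = 84 bytes.

84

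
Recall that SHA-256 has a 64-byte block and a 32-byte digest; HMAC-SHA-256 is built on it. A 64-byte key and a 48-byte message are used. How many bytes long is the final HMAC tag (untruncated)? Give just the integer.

The tag is one SHA-256 digest: 32 bytes.

32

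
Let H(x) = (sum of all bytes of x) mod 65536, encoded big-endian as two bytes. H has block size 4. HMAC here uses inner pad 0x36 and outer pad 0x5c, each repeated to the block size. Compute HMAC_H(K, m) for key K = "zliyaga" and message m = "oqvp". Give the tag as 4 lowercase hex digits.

Key "zliyaga" = 7a 6c 69 79 61 67 61 is 7 bytes > B = 4, so hash it first: H(key) = 02 f1, then zero-pad to 4 bytes: K' = 02 f1 00 00.
K' ⊕ ipad = 34 c7 36 36.  K' ⊕ opad = 5e ad 5c 5c.
Inner input = (K'⊕ipad) ∥ m = 34 c7 36 36 ∥ 6f 71 76 70.
Inner hash: sum = 52+199+54+54+111+113+118+112 = 813 → 03 2d.
Outer input = (K'⊕opad) ∥ inner = 5e ad 5c 5c ∥ 03 2d.
Outer hash (tag): sum = 94+173+92+92+3+45 = 499 → 01 f3.

01f3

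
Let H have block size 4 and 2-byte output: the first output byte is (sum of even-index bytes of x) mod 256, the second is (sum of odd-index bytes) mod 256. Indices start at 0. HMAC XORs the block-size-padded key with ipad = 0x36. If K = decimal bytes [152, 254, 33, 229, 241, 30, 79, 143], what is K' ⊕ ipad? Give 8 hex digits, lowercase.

Key decimal bytes [152, 254, 33, 229, 241, 30, 79, 143] = 98 fe 21 e5 f1 1e 4f 8f is 8 bytes > B = 4, so hash it first: H(key) = f9 90, then zero-pad to 4 bytes: K' = f9 90 00 00.
XOR each byte with 0x36: f9⊕36=cf, 90⊕36=a6, 00⊕36=36, 00⊕36=36.

cfa63636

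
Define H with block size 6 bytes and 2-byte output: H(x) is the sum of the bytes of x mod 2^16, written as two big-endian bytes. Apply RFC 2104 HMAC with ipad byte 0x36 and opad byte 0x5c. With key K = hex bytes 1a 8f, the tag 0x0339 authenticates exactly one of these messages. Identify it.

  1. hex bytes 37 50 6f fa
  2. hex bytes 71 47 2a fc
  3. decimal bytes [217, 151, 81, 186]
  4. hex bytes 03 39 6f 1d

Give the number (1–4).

Key hex bytes 1a 8f is 2 bytes ≤ B = 6; zero-pad to 6 bytes: K' = 1a 8f 00 00 00 00.
K' ⊕ ipad = 2c b9 36 36 36 36; K' ⊕ opad = 46 d3 5c 5c 5c 5c.
m1: inner = H(2c b9 36 36 36 36 37 50 6f fa) = 03 ad; tag = H(46 d3 5c 5c 5c 5c 03 ad) = 0339 ← matches
m2: inner = H(2c b9 36 36 36 36 71 47 2a fc) = 03 9b; tag = H(46 d3 5c 5c 5c 5c 03 9b) = 0327
m3: inner = H(2c b9 36 36 36 36 d9 97 51 ba) = 04 38; tag = H(46 d3 5c 5c 5c 5c 04 38) = 02c5
m4: inner = H(2c b9 36 36 36 36 03 39 6f 1d) = 02 85; tag = H(46 d3 5c 5c 5c 5c 02 85) = 0310

1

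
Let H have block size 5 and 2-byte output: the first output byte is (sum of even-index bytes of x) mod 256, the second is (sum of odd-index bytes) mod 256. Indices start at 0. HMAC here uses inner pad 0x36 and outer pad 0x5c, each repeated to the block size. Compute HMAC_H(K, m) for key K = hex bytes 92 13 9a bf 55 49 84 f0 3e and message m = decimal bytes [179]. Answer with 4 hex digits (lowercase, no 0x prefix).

Key hex bytes 92 13 9a bf 55 49 84 f0 3e is 9 bytes > B = 5, so hash it first: H(key) = 43 0b, then zero-pad to 5 bytes: K' = 43 0b 00 00 00.
K' ⊕ ipad = 75 3d 36 36 36.  K' ⊕ opad = 1f 57 5c 5c 5c.
Inner input = (K'⊕ipad) ∥ m = 75 3d 36 36 36 ∥ b3.
Inner hash: even-index sum = 225 mod 256 = 225; odd-index sum = 294 mod 256 = 38 → e1 26.
Outer input = (K'⊕opad) ∥ inner = 1f 57 5c 5c 5c ∥ e1 26.
Outer hash (tag): even-index sum = 253 mod 256 = 253; odd-index sum = 404 mod 256 = 148 → fd 94.

fd94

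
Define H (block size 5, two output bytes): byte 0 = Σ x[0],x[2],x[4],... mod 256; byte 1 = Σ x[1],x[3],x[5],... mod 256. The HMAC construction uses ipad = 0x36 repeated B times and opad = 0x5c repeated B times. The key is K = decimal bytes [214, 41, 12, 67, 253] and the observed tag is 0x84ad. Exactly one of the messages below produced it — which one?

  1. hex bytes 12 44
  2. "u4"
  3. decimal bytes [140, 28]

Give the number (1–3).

Key decimal bytes [214, 41, 12, 67, 253] = d6 29 0c 43 fd is exactly B = 5 bytes: K' = d6 29 0c 43 fd.
K' ⊕ ipad = e0 1f 3a 75 cb; K' ⊕ opad = 8a 75 50 1f a1.
m1: inner = H(e0 1f 3a 75 cb 12 44) = 29 a6; tag = H(8a 75 50 1f a1 29 a6) = 21bd
m2: inner = H(e0 1f 3a 75 cb 75 34) = 19 09; tag = H(8a 75 50 1f a1 19 09) = 84ad ← matches
m3: inner = H(e0 1f 3a 75 cb 8c 1c) = 01 20; tag = H(8a 75 50 1f a1 01 20) = 9b95

2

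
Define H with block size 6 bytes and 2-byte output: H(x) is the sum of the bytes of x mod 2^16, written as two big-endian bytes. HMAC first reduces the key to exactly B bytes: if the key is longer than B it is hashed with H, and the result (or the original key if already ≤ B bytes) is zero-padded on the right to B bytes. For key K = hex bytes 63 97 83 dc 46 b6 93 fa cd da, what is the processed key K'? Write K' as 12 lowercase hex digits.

|K| = 10 > B = 6, so first hash the key.
H(K): sum = 99+151+131+220+70+182+147+250+205+218 = 1673 → 06 89.
Zero-pad H(K) = 06 89 to 6 bytes: K' = 06 89 00 00 00 00.

068900000000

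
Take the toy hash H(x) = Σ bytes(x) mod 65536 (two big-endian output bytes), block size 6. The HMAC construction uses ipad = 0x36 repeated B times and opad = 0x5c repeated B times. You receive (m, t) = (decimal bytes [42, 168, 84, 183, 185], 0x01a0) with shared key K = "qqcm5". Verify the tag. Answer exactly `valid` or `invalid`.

valid

Key "qqcm5" = 71 71 63 6d 35 is 5 bytes ≤ B = 6; zero-pad to 6 bytes: K' = 71 71 63 6d 35 00.
K' ⊕ ipad = 47 47 55 5b 03 36; K' ⊕ opad = 2d 2d 3f 31 69 5c.
Inner hash: sum = 71+71+85+91+3+54+42+168+84+183+185 = 1037 → 04 0d.
Outer hash (recomputed tag): sum = 45+45+63+49+105+92+4+13 = 416 → 01 a0.
Recomputed tag = 01a0; claimed = 01a0 → match.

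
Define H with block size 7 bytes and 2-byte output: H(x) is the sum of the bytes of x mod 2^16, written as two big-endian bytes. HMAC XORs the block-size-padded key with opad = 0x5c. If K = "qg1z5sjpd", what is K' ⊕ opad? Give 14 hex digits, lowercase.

Key "qg1z5sjpd" = 71 67 31 7a 35 73 6a 70 64 is 9 bytes > B = 7, so hash it first: H(key) = 03 69, then zero-pad to 7 bytes: K' = 03 69 00 00 00 00 00.
XOR each byte with 0x5c: 03⊕5c=5f, 69⊕5c=35, 00⊕5c=5c, 00⊕5c=5c, 00⊕5c=5c, 00⊕5c=5c, 00⊕5c=5c.

5f355c5c5c5c5c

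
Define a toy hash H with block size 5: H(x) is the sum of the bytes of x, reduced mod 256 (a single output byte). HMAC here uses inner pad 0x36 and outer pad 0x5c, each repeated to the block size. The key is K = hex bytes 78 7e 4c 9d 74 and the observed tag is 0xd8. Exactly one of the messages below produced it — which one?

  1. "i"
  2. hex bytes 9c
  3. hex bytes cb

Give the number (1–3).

2

Key hex bytes 78 7e 4c 9d 74 is exactly B = 5 bytes: K' = 78 7e 4c 9d 74.
K' ⊕ ipad = 4e 48 7a ab 42; K' ⊕ opad = 24 22 10 c1 28.
m1: inner = H(4e 48 7a ab 42 69) = 66; tag = H(24 22 10 c1 28 66) = a5
m2: inner = H(4e 48 7a ab 42 9c) = 99; tag = H(24 22 10 c1 28 99) = d8 ← matches
m3: inner = H(4e 48 7a ab 42 cb) = c8; tag = H(24 22 10 c1 28 c8) = 07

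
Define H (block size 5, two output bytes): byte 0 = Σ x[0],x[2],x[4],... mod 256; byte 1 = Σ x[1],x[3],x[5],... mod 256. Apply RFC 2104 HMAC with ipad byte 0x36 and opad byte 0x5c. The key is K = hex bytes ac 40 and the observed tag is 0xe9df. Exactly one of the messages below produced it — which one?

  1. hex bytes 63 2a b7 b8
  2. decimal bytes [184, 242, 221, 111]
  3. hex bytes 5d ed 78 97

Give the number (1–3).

2

Key hex bytes ac 40 is 2 bytes ≤ B = 5; zero-pad to 5 bytes: K' = ac 40 00 00 00.
K' ⊕ ipad = 9a 76 36 36 36; K' ⊕ opad = f0 1c 5c 5c 5c.
m1: inner = H(9a 76 36 36 36 63 2a b7 b8) = e8 c6; tag = H(f0 1c 5c 5c 5c e8 c6) = 6e60
m2: inner = H(9a 76 36 36 36 b8 f2 dd 6f) = 67 41; tag = H(f0 1c 5c 5c 5c 67 41) = e9df ← matches
m3: inner = H(9a 76 36 36 36 5d ed 78 97) = 8a 81; tag = H(f0 1c 5c 5c 5c 8a 81) = 2902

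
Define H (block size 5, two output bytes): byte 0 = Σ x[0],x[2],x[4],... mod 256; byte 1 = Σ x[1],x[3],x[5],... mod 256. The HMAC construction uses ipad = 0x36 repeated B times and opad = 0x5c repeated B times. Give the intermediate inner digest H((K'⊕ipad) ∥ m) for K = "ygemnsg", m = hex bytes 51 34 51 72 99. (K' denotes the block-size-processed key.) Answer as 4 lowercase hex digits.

Key "ygemnsg" = 79 67 65 6d 6e 73 67 is 7 bytes > B = 5, so hash it first: H(key) = b3 47, then zero-pad to 5 bytes: K' = b3 47 00 00 00.
K' ⊕ ipad = 85 71 36 36 36.
Inner input = 85 71 36 36 36 ∥ 51 34 51 72 99.
Inner hash: even-index sum = 407 mod 256 = 151; odd-index sum = 482 mod 256 = 226 → 97 e2.

97e2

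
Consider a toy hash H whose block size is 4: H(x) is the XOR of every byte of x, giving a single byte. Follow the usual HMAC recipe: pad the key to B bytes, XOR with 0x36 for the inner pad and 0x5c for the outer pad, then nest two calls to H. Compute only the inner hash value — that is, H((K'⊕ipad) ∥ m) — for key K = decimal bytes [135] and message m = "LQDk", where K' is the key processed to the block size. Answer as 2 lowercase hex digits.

Key decimal bytes [135] = 87 is 1 byte ≤ B = 4; zero-pad to 4 bytes: K' = 87 00 00 00.
K' ⊕ ipad = b1 36 36 36.
Inner input = b1 36 36 36 ∥ 4c 51 44 6b.
Inner hash: XOR b1⊕36⊕36⊕36⊕4c⊕51⊕44⊕6b = b5.

b5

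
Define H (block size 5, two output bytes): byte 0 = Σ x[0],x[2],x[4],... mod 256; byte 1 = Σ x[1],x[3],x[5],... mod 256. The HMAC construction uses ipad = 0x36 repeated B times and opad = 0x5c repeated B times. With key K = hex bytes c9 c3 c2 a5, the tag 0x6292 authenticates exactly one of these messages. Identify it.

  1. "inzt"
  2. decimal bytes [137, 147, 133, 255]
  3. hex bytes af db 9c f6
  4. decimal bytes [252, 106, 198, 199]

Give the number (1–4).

3

Key hex bytes c9 c3 c2 a5 is 4 bytes ≤ B = 5; zero-pad to 5 bytes: K' = c9 c3 c2 a5 00.
K' ⊕ ipad = ff f5 f4 93 36; K' ⊕ opad = 95 9f 9e f9 5c.
m1: inner = H(ff f5 f4 93 36 69 6e 7a 74) = 0b 6b; tag = H(95 9f 9e f9 5c 0b 6b) = faa3
m2: inner = H(ff f5 f4 93 36 89 93 85 ff) = bb 96; tag = H(95 9f 9e f9 5c bb 96) = 2553
m3: inner = H(ff f5 f4 93 36 af db 9c f6) = fa d3; tag = H(95 9f 9e f9 5c fa d3) = 6292 ← matches
m4: inner = H(ff f5 f4 93 36 fc 6a c6 c7) = 5a 4a; tag = H(95 9f 9e f9 5c 5a 4a) = d9f2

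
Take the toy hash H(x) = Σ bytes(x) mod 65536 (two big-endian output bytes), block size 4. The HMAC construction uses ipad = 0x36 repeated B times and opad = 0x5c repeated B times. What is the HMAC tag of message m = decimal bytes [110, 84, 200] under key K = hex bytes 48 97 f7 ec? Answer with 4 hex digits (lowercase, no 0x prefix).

0282

Key hex bytes 48 97 f7 ec is exactly B = 4 bytes: K' = 48 97 f7 ec.
K' ⊕ ipad = 7e a1 c1 da.  K' ⊕ opad = 14 cb ab b0.
Inner input = (K'⊕ipad) ∥ m = 7e a1 c1 da ∥ 6e 54 c8.
Inner hash: sum = 126+161+193+218+110+84+200 = 1092 → 04 44.
Outer input = (K'⊕opad) ∥ inner = 14 cb ab b0 ∥ 04 44.
Outer hash (tag): sum = 20+203+171+176+4+68 = 642 → 02 82.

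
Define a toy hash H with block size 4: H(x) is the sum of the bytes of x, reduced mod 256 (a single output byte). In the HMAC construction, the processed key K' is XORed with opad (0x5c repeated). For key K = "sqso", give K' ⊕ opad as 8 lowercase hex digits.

2f2d2f33

Key "sqso" = 73 71 73 6f is exactly B = 4 bytes: K' = 73 71 73 6f.
XOR each byte with 0x5c: 73⊕5c=2f, 71⊕5c=2d, 73⊕5c=2f, 6f⊕5c=33.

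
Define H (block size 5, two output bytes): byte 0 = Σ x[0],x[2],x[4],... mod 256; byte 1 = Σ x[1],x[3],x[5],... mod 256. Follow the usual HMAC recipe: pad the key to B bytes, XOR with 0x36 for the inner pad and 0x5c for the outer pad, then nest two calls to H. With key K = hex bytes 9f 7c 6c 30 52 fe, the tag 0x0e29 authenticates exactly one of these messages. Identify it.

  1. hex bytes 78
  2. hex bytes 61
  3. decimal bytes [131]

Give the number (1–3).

3

Key hex bytes 9f 7c 6c 30 52 fe is 6 bytes > B = 5, so hash it first: H(key) = 5d aa, then zero-pad to 5 bytes: K' = 5d aa 00 00 00.
K' ⊕ ipad = 6b 9c 36 36 36; K' ⊕ opad = 01 f6 5c 5c 5c.
m1: inner = H(6b 9c 36 36 36 78) = d7 4a; tag = H(01 f6 5c 5c 5c d7 4a) = 0329
m2: inner = H(6b 9c 36 36 36 61) = d7 33; tag = H(01 f6 5c 5c 5c d7 33) = ec29
m3: inner = H(6b 9c 36 36 36 83) = d7 55; tag = H(01 f6 5c 5c 5c d7 55) = 0e29 ← matches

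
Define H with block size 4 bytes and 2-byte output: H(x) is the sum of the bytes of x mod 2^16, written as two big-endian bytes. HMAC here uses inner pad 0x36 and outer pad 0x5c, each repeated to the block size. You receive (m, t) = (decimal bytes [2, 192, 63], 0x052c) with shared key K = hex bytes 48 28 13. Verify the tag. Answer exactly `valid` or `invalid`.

invalid

Key hex bytes 48 28 13 is 3 bytes ≤ B = 4; zero-pad to 4 bytes: K' = 48 28 13 00.
K' ⊕ ipad = 7e 1e 25 36; K' ⊕ opad = 14 74 4f 5c.
Inner hash: sum = 126+30+37+54+2+192+63 = 504 → 01 f8.
Outer hash (recomputed tag): sum = 20+116+79+92+1+248 = 556 → 02 2c.
Recomputed tag = 022c; claimed = 052c → mismatch.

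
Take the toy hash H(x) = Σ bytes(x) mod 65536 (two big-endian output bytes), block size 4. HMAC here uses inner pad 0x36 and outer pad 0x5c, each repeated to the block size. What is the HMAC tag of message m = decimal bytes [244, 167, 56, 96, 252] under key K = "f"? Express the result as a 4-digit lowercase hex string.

0173

Key "f" = 66 is 1 byte ≤ B = 4; zero-pad to 4 bytes: K' = 66 00 00 00.
K' ⊕ ipad = 50 36 36 36.  K' ⊕ opad = 3a 5c 5c 5c.
Inner input = (K'⊕ipad) ∥ m = 50 36 36 36 ∥ f4 a7 38 60 fc.
Inner hash: sum = 80+54+54+54+244+167+56+96+252 = 1057 → 04 21.
Outer input = (K'⊕opad) ∥ inner = 3a 5c 5c 5c ∥ 04 21.
Outer hash (tag): sum = 58+92+92+92+4+33 = 371 → 01 73.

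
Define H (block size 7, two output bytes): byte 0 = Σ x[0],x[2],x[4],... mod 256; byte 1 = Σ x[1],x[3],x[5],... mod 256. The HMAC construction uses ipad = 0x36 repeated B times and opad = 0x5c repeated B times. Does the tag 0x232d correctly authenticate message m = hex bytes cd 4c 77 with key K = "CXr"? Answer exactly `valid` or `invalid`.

Key "CXr" = 43 58 72 is 3 bytes ≤ B = 7; zero-pad to 7 bytes: K' = 43 58 72 00 00 00 00.
K' ⊕ ipad = 75 6e 44 36 36 36 36; K' ⊕ opad = 1f 04 2e 5c 5c 5c 5c.
Inner hash: even-index sum = 369 mod 256 = 113; odd-index sum = 542 mod 256 = 30 → 71 1e.
Outer hash (recomputed tag): even-index sum = 291 mod 256 = 35; odd-index sum = 301 mod 256 = 45 → 23 2d.
Recomputed tag = 232d; claimed = 232d → match.

valid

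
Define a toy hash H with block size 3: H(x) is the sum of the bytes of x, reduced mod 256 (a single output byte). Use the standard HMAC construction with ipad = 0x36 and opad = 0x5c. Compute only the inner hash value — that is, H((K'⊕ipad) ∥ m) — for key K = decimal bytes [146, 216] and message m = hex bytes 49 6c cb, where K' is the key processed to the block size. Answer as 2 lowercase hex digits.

48

Key decimal bytes [146, 216] = 92 d8 is 2 bytes ≤ B = 3; zero-pad to 3 bytes: K' = 92 d8 00.
K' ⊕ ipad = a4 ee 36.
Inner input = a4 ee 36 ∥ 49 6c cb.
Inner hash: sum = 164+238+54+73+108+203 = 840; mod 256 = 72 → 48.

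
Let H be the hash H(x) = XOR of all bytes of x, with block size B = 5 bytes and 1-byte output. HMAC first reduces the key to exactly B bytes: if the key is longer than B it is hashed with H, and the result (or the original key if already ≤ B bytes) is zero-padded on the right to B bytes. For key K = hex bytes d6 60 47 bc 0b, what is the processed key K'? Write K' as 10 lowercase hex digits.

d66047bc0b

Key hex bytes d6 60 47 bc 0b is exactly B = 5 bytes: K' = d6 60 47 bc 0b.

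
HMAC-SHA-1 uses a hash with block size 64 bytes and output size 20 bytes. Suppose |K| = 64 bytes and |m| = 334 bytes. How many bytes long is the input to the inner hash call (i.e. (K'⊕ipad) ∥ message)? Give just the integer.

Key is 64 ≤ 64 bytes, zero-padded: |K'| = 64.
Inner input = (K'⊕ipad) ∥ m → 64 + 334 = 398 bytes.

398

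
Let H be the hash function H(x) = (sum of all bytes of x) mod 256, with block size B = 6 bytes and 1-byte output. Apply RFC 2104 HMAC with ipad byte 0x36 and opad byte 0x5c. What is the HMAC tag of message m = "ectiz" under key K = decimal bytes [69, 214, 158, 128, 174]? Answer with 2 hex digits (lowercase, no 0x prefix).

Key decimal bytes [69, 214, 158, 128, 174] = 45 d6 9e 80 ae is 5 bytes ≤ B = 6; zero-pad to 6 bytes: K' = 45 d6 9e 80 ae 00.
K' ⊕ ipad = 73 e0 a8 b6 98 36.  K' ⊕ opad = 19 8a c2 dc f2 5c.
Inner input = (K'⊕ipad) ∥ m = 73 e0 a8 b6 98 36 ∥ 65 63 74 69 7a.
Inner hash: sum = 115+224+168+182+152+54+101+99+116+105+122 = 1438; mod 256 = 158 → 9e.
Outer input = (K'⊕opad) ∥ inner = 19 8a c2 dc f2 5c ∥ 9e.
Outer hash (tag): sum = 25+138+194+220+242+92+158 = 1069; mod 256 = 45 → 2d.

2d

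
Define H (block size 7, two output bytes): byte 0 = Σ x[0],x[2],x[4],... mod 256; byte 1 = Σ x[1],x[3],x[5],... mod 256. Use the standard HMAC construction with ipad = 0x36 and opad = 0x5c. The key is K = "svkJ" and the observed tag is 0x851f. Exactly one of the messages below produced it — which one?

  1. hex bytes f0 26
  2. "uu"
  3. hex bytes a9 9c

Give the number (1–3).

2

Key "svkJ" = 73 76 6b 4a is 4 bytes ≤ B = 7; zero-pad to 7 bytes: K' = 73 76 6b 4a 00 00 00.
K' ⊕ ipad = 45 40 5d 7c 36 36 36; K' ⊕ opad = 2f 2a 37 16 5c 5c 5c.
m1: inner = H(45 40 5d 7c 36 36 36 f0 26) = 34 e2; tag = H(2f 2a 37 16 5c 5c 5c 34 e2) = 00d0
m2: inner = H(45 40 5d 7c 36 36 36 75 75) = 83 67; tag = H(2f 2a 37 16 5c 5c 5c 83 67) = 851f ← matches
m3: inner = H(45 40 5d 7c 36 36 36 a9 9c) = aa 9b; tag = H(2f 2a 37 16 5c 5c 5c aa 9b) = b946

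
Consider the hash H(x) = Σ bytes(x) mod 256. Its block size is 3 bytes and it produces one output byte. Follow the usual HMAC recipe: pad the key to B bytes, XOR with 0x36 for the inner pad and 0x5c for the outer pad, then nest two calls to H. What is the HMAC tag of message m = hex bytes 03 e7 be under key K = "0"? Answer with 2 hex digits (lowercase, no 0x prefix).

Key "0" = 30 is 1 byte ≤ B = 3; zero-pad to 3 bytes: K' = 30 00 00.
K' ⊕ ipad = 06 36 36.  K' ⊕ opad = 6c 5c 5c.
Inner input = (K'⊕ipad) ∥ m = 06 36 36 ∥ 03 e7 be.
Inner hash: sum = 6+54+54+3+231+190 = 538; mod 256 = 26 → 1a.
Outer input = (K'⊕opad) ∥ inner = 6c 5c 5c ∥ 1a.
Outer hash (tag): sum = 108+92+92+26 = 318; mod 256 = 62 → 3e.

3e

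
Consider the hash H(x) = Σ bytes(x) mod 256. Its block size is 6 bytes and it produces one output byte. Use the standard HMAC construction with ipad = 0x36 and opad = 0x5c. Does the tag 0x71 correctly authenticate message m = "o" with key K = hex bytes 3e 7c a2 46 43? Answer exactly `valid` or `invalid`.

Key hex bytes 3e 7c a2 46 43 is 5 bytes ≤ B = 6; zero-pad to 6 bytes: K' = 3e 7c a2 46 43 00.
K' ⊕ ipad = 08 4a 94 70 75 36; K' ⊕ opad = 62 20 fe 1a 1f 5c.
Inner hash: sum = 8+74+148+112+117+54+111 = 624; mod 256 = 112 → 70.
Outer hash (recomputed tag): sum = 98+32+254+26+31+92+112 = 645; mod 256 = 133 → 85.
Recomputed tag = 85; claimed = 71 → mismatch.

invalid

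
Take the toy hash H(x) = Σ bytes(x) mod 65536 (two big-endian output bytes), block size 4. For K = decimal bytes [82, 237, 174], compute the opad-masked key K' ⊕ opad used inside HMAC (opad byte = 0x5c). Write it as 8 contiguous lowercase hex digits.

Key decimal bytes [82, 237, 174] = 52 ed ae is 3 bytes ≤ B = 4; zero-pad to 4 bytes: K' = 52 ed ae 00.
XOR each byte with 0x5c: 52⊕5c=0e, ed⊕5c=b1, ae⊕5c=f2, 00⊕5c=5c.

0eb1f25c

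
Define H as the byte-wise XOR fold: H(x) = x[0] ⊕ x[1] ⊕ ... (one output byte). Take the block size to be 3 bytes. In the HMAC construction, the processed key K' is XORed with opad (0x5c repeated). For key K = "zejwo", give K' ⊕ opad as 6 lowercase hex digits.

315c5c

Key "zejwo" = 7a 65 6a 77 6f is 5 bytes > B = 3, so hash it first: H(key) = 6d, then zero-pad to 3 bytes: K' = 6d 00 00.
XOR each byte with 0x5c: 6d⊕5c=31, 00⊕5c=5c, 00⊕5c=5c.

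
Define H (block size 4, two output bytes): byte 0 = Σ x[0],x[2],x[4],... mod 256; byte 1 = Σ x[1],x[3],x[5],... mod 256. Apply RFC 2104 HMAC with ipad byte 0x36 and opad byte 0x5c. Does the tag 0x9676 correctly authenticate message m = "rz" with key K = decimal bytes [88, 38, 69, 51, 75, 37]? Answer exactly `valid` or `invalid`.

valid

Key decimal bytes [88, 38, 69, 51, 75, 37] = 58 26 45 33 4b 25 is 6 bytes > B = 4, so hash it first: H(key) = e8 7e, then zero-pad to 4 bytes: K' = e8 7e 00 00.
K' ⊕ ipad = de 48 36 36; K' ⊕ opad = b4 22 5c 5c.
Inner hash: even-index sum = 390 mod 256 = 134; odd-index sum = 248 mod 256 = 248 → 86 f8.
Outer hash (recomputed tag): even-index sum = 406 mod 256 = 150; odd-index sum = 374 mod 256 = 118 → 96 76.
Recomputed tag = 9676; claimed = 9676 → match.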